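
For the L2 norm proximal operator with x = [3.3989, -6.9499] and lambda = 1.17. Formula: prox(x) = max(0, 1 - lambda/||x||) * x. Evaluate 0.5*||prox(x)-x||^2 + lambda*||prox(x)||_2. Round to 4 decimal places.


Step 1: Compute ||x||.
||x|| = 7.7365
Step 2: Compute scaling factor.
scale = max(0, 1 - 1.17/7.7365) = 0.8488
Step 3: prox(x) = [2.8849, -5.8989]
||prox(x)|| = 6.5665
Step 4: Proximal objective.
0.5*||prox-x||^2 = 0.6845
lambda*||prox|| = 7.6828
Total = 8.3673


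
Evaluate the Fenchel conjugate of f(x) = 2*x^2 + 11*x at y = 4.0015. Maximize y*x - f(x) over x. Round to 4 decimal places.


f*(y) = sup_x {y*x - a*x^2 - b*x} = sup_x {(y-b)*x - a*x^2}
FOC: (y - b) - 2a*x = 0 => x* = (y - b)/(2a)
x* = (4.0015 - 11)/(2*2) = -1.7496
f*(4.0015) = (y-b)^2/(4a) = (4.0015 - 11)^2/(4*2)
= 48.979/8 = 6.1224


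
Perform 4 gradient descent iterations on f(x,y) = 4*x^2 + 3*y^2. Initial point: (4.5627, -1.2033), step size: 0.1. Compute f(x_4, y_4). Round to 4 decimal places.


Gradient descent on f(x,y) = 4*x^2 + 3*y^2.
Starting point: (4.5627, -1.2033), alpha = 0.1
Step 1: grad_x = 2*4*4.5627 = 36.5016, grad_y = 2*3*-1.2033 = -7.2198
  x_1 = 4.5627 - 0.1*36.5016 = 0.9125
  y_1 = -1.2033 - 0.1*-7.2198 = -0.4813
Step 2: grad_x = 2*4*0.9125 = 7.3003, grad_y = 2*3*-0.4813 = -2.8879
  x_2 = 0.9125 - 0.1*7.3003 = 0.1825
  y_2 = -0.4813 - 0.1*-2.8879 = -0.1925
Step 3: grad_x = 2*4*0.1825 = 1.4601, grad_y = 2*3*-0.1925 = -1.1552
  x_3 = 0.1825 - 0.1*1.4601 = 0.0365
  y_3 = -0.1925 - 0.1*-1.1552 = -0.077
Step 4: grad_x = 2*4*0.0365 = 0.292, grad_y = 2*3*-0.077 = -0.4621
  x_4 = 0.0365 - 0.1*0.292 = 0.0073
  y_4 = -0.077 - 0.1*-0.4621 = -0.0308
f(0.0073, -0.0308) = 4*0.0073^2 + 3*(-0.0308)^2 = 0.0031


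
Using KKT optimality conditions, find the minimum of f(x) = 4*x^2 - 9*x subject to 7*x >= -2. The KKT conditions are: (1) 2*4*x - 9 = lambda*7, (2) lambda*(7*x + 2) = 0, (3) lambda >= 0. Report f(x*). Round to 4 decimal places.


Step 1: Try lambda = 0 (constraint inactive).
Stationarity: 2*4*x - 9 = 0
x* = 9/(2*4) = 1.125
Check constraint: 7*1.125 = 7.875 >= -2 -- satisfied.
Step 2: Compute optimal value.
f(x*) = 4*1.125^2 - 9*1.125 = -5.0625


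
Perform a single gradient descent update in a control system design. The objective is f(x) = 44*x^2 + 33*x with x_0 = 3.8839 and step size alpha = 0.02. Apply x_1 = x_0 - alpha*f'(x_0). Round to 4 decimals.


We compute the gradient at x_0 and apply the update.
f'(x) = 88*x + 33
f'(3.8839) = 88*3.8839 + 33 = 374.7832
x_1 = 3.8839 - 0.02*374.7832 = -3.6118


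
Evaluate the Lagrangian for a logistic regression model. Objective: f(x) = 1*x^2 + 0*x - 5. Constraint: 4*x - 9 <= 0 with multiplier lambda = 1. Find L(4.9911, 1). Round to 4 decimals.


Step 1: Evaluate f(x).
f(4.9911) = 1*4.9911^2 + 0*4.9911 - 5 = 19.9111
Step 2: Evaluate g(x).
g(4.9911) = 4*4.9911 - 9 = 10.9644
Step 3: Compute Lagrangian.
L = 19.9111 + 1*10.9644 = 30.8755


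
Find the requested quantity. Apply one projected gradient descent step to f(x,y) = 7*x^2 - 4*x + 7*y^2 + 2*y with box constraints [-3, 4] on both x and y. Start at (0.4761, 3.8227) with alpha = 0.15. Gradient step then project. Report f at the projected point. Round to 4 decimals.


Step 1: Compute gradient at (0.4761, 3.8227).
grad_x = 2*7*0.4761 - 4 = 2.6654
grad_y = 2*7*3.8227 + 2 = 55.5178
Step 2: Gradient step.
x_raw = 0.4761 - 0.15*2.6654 = 0.0763
y_raw = 3.8227 - 0.15*55.5178 = -4.505
Step 3: Project onto [-3, 4].
x_proj = clip(0.0763) = 0.0763
y_proj = clip(-4.505) = -3.0
Step 4: Evaluate f.
f(0.0763, -3.0) = 56.7356


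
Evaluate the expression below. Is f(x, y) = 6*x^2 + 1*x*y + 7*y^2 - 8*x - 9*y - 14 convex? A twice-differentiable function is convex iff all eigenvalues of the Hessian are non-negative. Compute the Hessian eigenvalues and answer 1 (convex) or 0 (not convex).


The Hessian of f(x,y) = 6*x^2 + 1*x*y + 7*y^2 - 8*x - 9*y - 14 is:
H = [[12, 1], [1, 14]]
Trace = 12 + 14 = 26
Determinant = 12*14 - (1)^2 = 167
Discriminant = (26)^2 - 4*167 = 8.0
Eigenvalues: lambda_1 = 11.5858, lambda_2 = 14.4142
The function is convex.

1


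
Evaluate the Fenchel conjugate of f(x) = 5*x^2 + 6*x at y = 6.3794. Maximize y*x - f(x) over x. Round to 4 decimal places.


f*(y) = sup_x {y*x - a*x^2 - b*x} = sup_x {(y-b)*x - a*x^2}
FOC: (y - b) - 2a*x = 0 => x* = (y - b)/(2a)
x* = (6.3794 - 6)/(2*5) = 0.0379
f*(6.3794) = (y-b)^2/(4a) = (6.3794 - 6)^2/(4*5)
= 0.1439/20 = 0.0072


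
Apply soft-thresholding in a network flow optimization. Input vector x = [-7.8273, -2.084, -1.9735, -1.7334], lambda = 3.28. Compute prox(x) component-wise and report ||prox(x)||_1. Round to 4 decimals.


Soft-thresholding with lambda = 3.28:
prox(-7.8273) = sign(-7.8273)*max(|-7.8273| - 3.28, 0) = -4.5473
prox(-2.084) = sign(-2.084)*max(|-2.084| - 3.28, 0) = 0.0
prox(-1.9735) = sign(-1.9735)*max(|-1.9735| - 3.28, 0) = 0.0
prox(-1.7334) = sign(-1.7334)*max(|-1.7334| - 3.28, 0) = 0.0
prox(x) = [-4.5473, 0.0, 0.0, 0.0]
||prox(x)||_1 = 4.5473 + 0.0 + 0.0 + 0.0 = 4.5473


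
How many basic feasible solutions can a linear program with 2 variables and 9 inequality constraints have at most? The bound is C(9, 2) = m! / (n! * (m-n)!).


Each vertex corresponds to some choice of n active constraints out of m, so the number of vertices is at most C(m, n) = m! / (n!(m-n)!).
m = 9, n = 2
Numerator: 9 * 8
Denominator: 2! = 2
C(9, 2) = 36


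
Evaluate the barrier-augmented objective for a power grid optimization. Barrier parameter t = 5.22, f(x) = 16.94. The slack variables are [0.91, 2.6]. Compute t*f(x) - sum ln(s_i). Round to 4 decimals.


Step 1: Compute log-barrier.
ln values: [-0.0943, 0.9555]
phi = -(-0.0943 + 0.9555) = -0.8612
Step 2: Compute augmented objective.
t*f(x) = 5.22*16.94 = 88.4268
Total = 88.4268 - 0.8612 = 87.5656


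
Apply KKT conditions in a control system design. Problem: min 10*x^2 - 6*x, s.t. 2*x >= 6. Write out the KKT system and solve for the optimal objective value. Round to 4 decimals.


Step 1: Try lambda = 0 (constraint inactive).
x_unc = 6/(2*10) = 0.3
Check: 2*0.3 = 0.6 < 6 -- violated!
Step 2: Constraint must be active: 2*x = 6
x* = 6/2 = 3.0
lambda = (2*10*3.0 - 6)/2 = 27.0
Step 3: Compute optimal value.
f(x*) = 10*3.0^2 - 6*3.0 = 72.0


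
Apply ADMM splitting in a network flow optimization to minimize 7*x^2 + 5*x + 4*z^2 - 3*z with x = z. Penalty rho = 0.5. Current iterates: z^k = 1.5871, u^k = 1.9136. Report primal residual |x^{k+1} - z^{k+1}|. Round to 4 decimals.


ADMM iteration with rho = 0.5, z^k = 1.5871, u^k = 1.9136
Step 1: x-update.
Minimize 7*x^2 + 5*x + (0.5/2)*(x - 1.5871 + 1.9136)^2
FOC: (2*7 + 0.5)*x = -5 + 0.5*(1.5871 - 1.9136)
x^{k+1} = -0.3561
Step 2: z-update.
Minimize 4*z^2 - 3*z + (0.5/2)*(-0.3561 - z + 1.9136)^2
FOC: (2*4 + 0.5)*z = 3 + 0.5*(-0.3561 + 1.9136)
z^{k+1} = 0.4446
Step 3: u-update.
u^{k+1} = 1.9136 - 0.3561 - 0.4446 = 1.113
Step 4: Primal residual = |-0.3561 - 0.4446| = 0.8006


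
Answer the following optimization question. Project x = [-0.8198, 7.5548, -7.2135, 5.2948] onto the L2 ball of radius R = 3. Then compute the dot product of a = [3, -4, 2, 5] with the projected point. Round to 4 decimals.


Step 1: Compute ||x|| (intermediates to 6 decimals).
||x|| = sqrt((-0.8198)^2 + 7.5548^2 + (-7.2135)^2 + 5.2948^2) = 11.73953
Step 2: Project.
Since ||x|| > R, scale = R/||x|| = 3/11.73953 = 0.255547, proj(x) = scale * x
proj(x) = [-0.209497, 1.930606, -1.843388, 1.35307]
Step 3: Dot product.
a^T * proj(x) = 3*(-0.209497) - 4*1.930606 + 2*(-1.843388) + 5*1.35307 = -5.2723


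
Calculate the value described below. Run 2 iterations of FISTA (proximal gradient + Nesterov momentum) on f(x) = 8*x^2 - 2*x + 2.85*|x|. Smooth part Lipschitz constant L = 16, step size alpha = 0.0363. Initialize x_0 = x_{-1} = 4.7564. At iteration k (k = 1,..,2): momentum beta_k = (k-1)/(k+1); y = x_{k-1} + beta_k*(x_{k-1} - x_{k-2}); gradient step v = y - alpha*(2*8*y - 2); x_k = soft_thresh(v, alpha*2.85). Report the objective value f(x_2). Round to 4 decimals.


FISTA on f(x) = 8*x^2 - 2*x + 2.85*|x|
L = 16, alpha = 0.0363
Iteration 1: beta = 0.0, y = 4.7564 + 0.0*(4.7564 - 4.7564) = 4.7564
  grad(y) = 74.1024, v = y - alpha*grad = 2.0665
  prox(v) = soft_thresh(2.0665, 0.1035) = 1.963
Iteration 2: beta = 0.3333, y = 1.963 + 0.3333*(1.963 - 4.7564) = 1.0319
  grad(y) = 14.5105, v = y - alpha*grad = 0.5052
  prox(v) = soft_thresh(0.5052, 0.1035) = 0.4017
f(x_2) = 8*0.4017^2 - 2*0.4017 + 2.85*|0.4017| = 1.6325


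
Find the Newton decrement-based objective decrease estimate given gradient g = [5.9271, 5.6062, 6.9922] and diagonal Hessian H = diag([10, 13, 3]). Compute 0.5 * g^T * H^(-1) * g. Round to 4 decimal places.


Step 1: H is diagonal, so H^(-1) * g = [0.5927, 0.4312, 2.3307].
Step 2: g^T H^(-1) g = sum_i g_i^2 / H_ii
  = (5.9271)^2/10 + (5.6062)^2/13 + (6.9922)^2/3
  = 3.5131 + 2.4177 + 16.297 = 22.2277
Step 3: Objective decrease = 0.5 * g^T H^(-1) g = 11.1138


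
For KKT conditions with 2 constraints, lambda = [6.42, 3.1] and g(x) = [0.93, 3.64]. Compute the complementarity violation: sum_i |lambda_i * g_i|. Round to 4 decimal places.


KKT complementary slackness check:
lambda_1 * g_1 = 6.42 * 0.93 = 5.9706
lambda_2 * g_2 = 3.1 * 3.64 = 11.284
Total violation = 5.9706 + 11.284 = 17.2546


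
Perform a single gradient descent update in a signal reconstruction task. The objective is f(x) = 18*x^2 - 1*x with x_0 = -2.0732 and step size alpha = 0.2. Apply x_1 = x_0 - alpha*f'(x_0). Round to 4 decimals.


We compute the gradient at x_0 and apply the update.
f'(x) = 36*x - 1
f'(-2.0732) = 36*-2.0732 - 1 = -75.6352
x_1 = -2.0732 - 0.2*-75.6352 = 13.0538


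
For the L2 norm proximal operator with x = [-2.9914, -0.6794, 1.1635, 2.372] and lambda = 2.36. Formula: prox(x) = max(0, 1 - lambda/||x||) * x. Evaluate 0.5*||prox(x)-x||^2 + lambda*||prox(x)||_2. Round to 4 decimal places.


Step 1: Compute ||x||.
||x|| = 4.0485
Step 2: Compute scaling factor.
scale = max(0, 1 - 2.36/4.0485) = 0.4171
Step 3: prox(x) = [-1.2476, -0.2834, 0.4853, 0.9893]
||prox(x)|| = 1.6885
Step 4: Proximal objective.
0.5*||prox-x||^2 = 2.7848
lambda*||prox|| = 3.9849
Total = 6.7696


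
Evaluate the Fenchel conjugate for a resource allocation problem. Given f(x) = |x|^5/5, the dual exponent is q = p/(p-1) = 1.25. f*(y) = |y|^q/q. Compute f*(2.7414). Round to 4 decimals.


The conjugate exponent q satisfies 1/p + 1/q = 1.
p = 5, so q = 5/(5 - 1) = 1.25
|y|^q = 2.7414^1.25 = 3.5275
f*(2.7414) = 3.5275 / 1.25 = 2.822


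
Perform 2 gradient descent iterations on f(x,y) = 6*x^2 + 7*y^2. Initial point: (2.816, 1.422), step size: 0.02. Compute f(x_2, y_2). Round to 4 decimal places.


Gradient descent on f(x,y) = 6*x^2 + 7*y^2.
Starting point: (2.816, 1.422), alpha = 0.02
Step 1: grad_x = 2*6*2.816 = 33.792, grad_y = 2*7*1.422 = 19.908
  x_1 = 2.816 - 0.02*33.792 = 2.1402
  y_1 = 1.422 - 0.02*19.908 = 1.0238
Step 2: grad_x = 2*6*2.1402 = 25.6819, grad_y = 2*7*1.0238 = 14.3338
  x_2 = 2.1402 - 0.02*25.6819 = 1.6265
  y_2 = 1.0238 - 0.02*14.3338 = 0.7372
f(1.6265, 0.7372) = 6*1.6265^2 + 7*0.7372^2 = 19.6773


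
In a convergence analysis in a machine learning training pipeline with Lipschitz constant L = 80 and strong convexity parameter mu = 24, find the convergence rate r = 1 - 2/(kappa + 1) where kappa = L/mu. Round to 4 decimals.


Step 1: Compute the condition number.
kappa = L/mu = 80/24 = 3.3333
Step 2: Compute the convergence rate.
r = 1 - 2/(kappa + 1) = 1 - 2*mu/(L + mu) = (L - mu)/(L + mu) = 56/104 = 0.5385


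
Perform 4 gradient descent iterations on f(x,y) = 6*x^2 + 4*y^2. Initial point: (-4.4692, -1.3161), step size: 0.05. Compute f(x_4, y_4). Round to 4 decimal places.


Gradient descent on f(x,y) = 6*x^2 + 4*y^2.
Starting point: (-4.4692, -1.3161), alpha = 0.05
Step 1: grad_x = 2*6*-4.4692 = -53.6304, grad_y = 2*4*-1.3161 = -10.5288
  x_1 = -4.4692 - 0.05*-53.6304 = -1.7877
  y_1 = -1.3161 - 0.05*-10.5288 = -0.7897
Step 2: grad_x = 2*6*-1.7877 = -21.4522, grad_y = 2*4*-0.7897 = -6.3173
  x_2 = -1.7877 - 0.05*-21.4522 = -0.7151
  y_2 = -0.7897 - 0.05*-6.3173 = -0.4738
Step 3: grad_x = 2*6*-0.7151 = -8.5809, grad_y = 2*4*-0.4738 = -3.7904
  x_3 = -0.7151 - 0.05*-8.5809 = -0.286
  y_3 = -0.4738 - 0.05*-3.7904 = -0.2843
Step 4: grad_x = 2*6*-0.286 = -3.4323, grad_y = 2*4*-0.2843 = -2.2742
  x_4 = -0.286 - 0.05*-3.4323 = -0.1144
  y_4 = -0.2843 - 0.05*-2.2742 = -0.1706
f(-0.1144, -0.1706) = 6*(-0.1144)^2 + 4*(-0.1706)^2 = 0.1949


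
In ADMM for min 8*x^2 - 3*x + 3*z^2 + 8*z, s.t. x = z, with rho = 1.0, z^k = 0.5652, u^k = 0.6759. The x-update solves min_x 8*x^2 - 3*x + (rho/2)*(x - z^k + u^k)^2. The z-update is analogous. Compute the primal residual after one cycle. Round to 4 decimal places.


ADMM iteration with rho = 1.0, z^k = 0.5652, u^k = 0.6759
Step 1: x-update.
Minimize 8*x^2 - 3*x + (1.0/2)*(x - 0.5652 + 0.6759)^2
FOC: (2*8 + 1.0)*x = 3 + 1.0*(0.5652 - 0.6759)
x^{k+1} = 0.17
Step 2: z-update.
Minimize 3*z^2 + 8*z + (1.0/2)*(0.17 - z + 0.6759)^2
FOC: (2*3 + 1.0)*z = -8 + 1.0*(0.17 + 0.6759)
z^{k+1} = -1.022
Step 3: u-update.
u^{k+1} = 0.6759 + 0.17 + 1.022 = 1.8679
Step 4: Primal residual = |0.17 + 1.022| = 1.192


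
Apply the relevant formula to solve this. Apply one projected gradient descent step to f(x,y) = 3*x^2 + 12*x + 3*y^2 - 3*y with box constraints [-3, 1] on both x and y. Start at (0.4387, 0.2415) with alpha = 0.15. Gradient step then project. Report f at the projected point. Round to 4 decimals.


Step 1: Compute gradient at (0.4387, 0.2415).
grad_x = 2*3*0.4387 + 12 = 14.6322
grad_y = 2*3*0.2415 - 3 = -1.551
Step 2: Gradient step.
x_raw = 0.4387 - 0.15*14.6322 = -1.7561
y_raw = 0.2415 - 0.15*-1.551 = 0.4742
Step 3: Project onto [-3, 1].
x_proj = clip(-1.7561) = -1.7561
y_proj = clip(0.4742) = 0.4742
Step 4: Evaluate f.
f(-1.7561, 0.4742) = -12.5696


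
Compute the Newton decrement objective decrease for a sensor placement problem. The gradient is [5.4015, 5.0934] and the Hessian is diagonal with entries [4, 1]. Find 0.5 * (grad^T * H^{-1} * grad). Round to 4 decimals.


Step 1: H is diagonal, so H^(-1) * g = [1.3504, 5.0934].
Step 2: g^T H^(-1) g = sum_i g_i^2 / H_ii
  = (5.4015)^2/4 + (5.0934)^2/1
  = 7.2941 + 25.9427 = 33.2368
Step 3: Objective decrease = 0.5 * g^T H^(-1) g = 16.6184


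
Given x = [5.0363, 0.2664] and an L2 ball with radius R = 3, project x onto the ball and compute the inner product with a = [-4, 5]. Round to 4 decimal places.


Step 1: Compute ||x|| (intermediates to 6 decimals).
||x|| = sqrt(5.0363^2 + 0.2664^2) = 5.043341
Step 2: Project.
Since ||x|| > R, scale = R/||x|| = 3/5.043341 = 0.594844, proj(x) = scale * x
proj(x) = [2.995813, 0.158466]
Step 3: Dot product.
a^T * proj(x) = -4*2.995813 + 5*0.158466 = -11.1909


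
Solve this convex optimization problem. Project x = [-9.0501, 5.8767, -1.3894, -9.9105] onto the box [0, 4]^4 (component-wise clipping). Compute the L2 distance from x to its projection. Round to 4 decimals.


Project each component onto [0, 4].
clip(-9.0501) = 0.0, clip(5.8767) = 4.0, clip(-1.3894) = 0.0, clip(-9.9105) = 0.0
Projection = [0.0, 4.0, 0.0, 0.0]
Squared diffs: [81.9043, 3.522, 1.9304, 98.218]
Distance = sqrt(185.5747) = 13.6226


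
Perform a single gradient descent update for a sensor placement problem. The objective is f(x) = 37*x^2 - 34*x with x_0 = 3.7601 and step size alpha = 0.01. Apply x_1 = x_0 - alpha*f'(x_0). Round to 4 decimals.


We compute the gradient at x_0 and apply the update.
f'(x) = 74*x - 34
f'(3.7601) = 74*3.7601 - 34 = 244.2474
x_1 = 3.7601 - 0.01*244.2474 = 1.3176


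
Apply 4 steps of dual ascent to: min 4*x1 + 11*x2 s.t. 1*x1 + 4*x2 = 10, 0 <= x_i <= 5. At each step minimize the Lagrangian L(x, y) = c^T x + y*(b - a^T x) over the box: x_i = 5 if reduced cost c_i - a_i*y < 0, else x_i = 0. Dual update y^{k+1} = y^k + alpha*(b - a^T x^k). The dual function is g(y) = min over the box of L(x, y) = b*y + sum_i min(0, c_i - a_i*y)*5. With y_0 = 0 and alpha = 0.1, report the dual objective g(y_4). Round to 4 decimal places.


Dual ascent for LP: min 4*x1 + 11*x2, 1*x1 + 4*x2 = 10, 0 <= x_i <= 5
Step 1: y^k = 0.0, reduced costs: (4.0, 11.0)
  x^k = (0.0, 0.0), subgradient = b - a^T x = 10.0
  y^{k+1} = 0.0 + 0.1*10.0 = 1.0
Step 2: y^k = 1.0, reduced costs: (3.0, 7.0)
  x^k = (0.0, 0.0), subgradient = b - a^T x = 10.0
  y^{k+1} = 1.0 + 0.1*10.0 = 2.0
Step 3: y^k = 2.0, reduced costs: (2.0, 3.0)
  x^k = (0.0, 0.0), subgradient = b - a^T x = 10.0
  y^{k+1} = 2.0 + 0.1*10.0 = 3.0
Step 4: y^k = 3.0, reduced costs: (1.0, -1.0)
  x^k = (0.0, 5.0), subgradient = b - a^T x = -10.0
  y^{k+1} = 3.0 + 0.1*-10.0 = 2.0
Dual objective at y_4 = 2.0: reduced costs (2.0, 3.0), box minimizer x = (0.0, 0.0)
g(y_4) = b*y + (c1 - a1*y)*x1 + (c2 - a2*y)*x2 = 10*2.0 + 2.0*0.0 + 3.0*0.0 = 20.0 + 0.0 + 0.0 = 20.0


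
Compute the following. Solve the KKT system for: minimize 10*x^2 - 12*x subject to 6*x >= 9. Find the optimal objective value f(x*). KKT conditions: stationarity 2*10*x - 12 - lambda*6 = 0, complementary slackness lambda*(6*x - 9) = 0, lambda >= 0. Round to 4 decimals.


Step 1: Try lambda = 0 (constraint inactive).
x_unc = 12/(2*10) = 0.6
Check: 6*0.6 = 3.6 < 9 -- violated!
Step 2: Constraint must be active: 6*x = 9
x* = 9/6 = 1.5
lambda = (2*10*1.5 - 12)/6 = 3.0
Step 3: Compute optimal value.
f(x*) = 10*1.5^2 - 12*1.5 = 4.5


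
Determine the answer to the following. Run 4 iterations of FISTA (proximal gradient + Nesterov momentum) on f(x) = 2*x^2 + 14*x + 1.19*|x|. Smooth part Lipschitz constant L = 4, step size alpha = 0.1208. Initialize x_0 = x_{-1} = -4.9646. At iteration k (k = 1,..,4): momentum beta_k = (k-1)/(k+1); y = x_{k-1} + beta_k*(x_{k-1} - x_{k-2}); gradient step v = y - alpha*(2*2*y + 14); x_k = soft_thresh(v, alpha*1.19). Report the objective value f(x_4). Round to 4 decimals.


FISTA on f(x) = 2*x^2 + 14*x + 1.19*|x|
L = 4, alpha = 0.1208
Iteration 1: beta = 0.0, y = -4.9646 + 0.0*(-4.9646 + 4.9646) = -4.9646
  grad(y) = -5.8584, v = y - alpha*grad = -4.2569
  prox(v) = soft_thresh(-4.2569, 0.1438) = -4.1132
Iteration 2: beta = 0.3333, y = -4.1132 + 0.3333*(-4.1132 + 4.9646) = -3.8293
  grad(y) = -1.3174, v = y - alpha*grad = -3.6702
  prox(v) = soft_thresh(-3.6702, 0.1438) = -3.5264
Iteration 3: beta = 0.5, y = -3.5264 + 0.5*(-3.5264 + 4.1132) = -3.2331
  grad(y) = 1.0676, v = y - alpha*grad = -3.3621
  prox(v) = soft_thresh(-3.3621, 0.1438) = -3.2183
Iteration 4: beta = 0.6, y = -3.2183 + 0.6*(-3.2183 + 3.5264) = -3.0334
  grad(y) = 1.8663, v = y - alpha*grad = -3.2589
  prox(v) = soft_thresh(-3.2589, 0.1438) = -3.1151
f(x_4) = 2*(-3.1151)^2 + 14*(-3.1151) + 1.19*|-3.1151| = -20.4967


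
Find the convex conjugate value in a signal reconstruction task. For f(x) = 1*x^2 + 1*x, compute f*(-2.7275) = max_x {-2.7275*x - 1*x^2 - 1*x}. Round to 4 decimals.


f*(y) = sup_x {y*x - a*x^2 - b*x} = sup_x {(y-b)*x - a*x^2}
FOC: (y - b) - 2a*x = 0 => x* = (y - b)/(2a)
x* = (-2.7275 - 1)/(2*1) = -1.8638
f*(-2.7275) = (y-b)^2/(4a) = (-2.7275 - 1)^2/(4*1)
= 13.8943/4 = 3.4736


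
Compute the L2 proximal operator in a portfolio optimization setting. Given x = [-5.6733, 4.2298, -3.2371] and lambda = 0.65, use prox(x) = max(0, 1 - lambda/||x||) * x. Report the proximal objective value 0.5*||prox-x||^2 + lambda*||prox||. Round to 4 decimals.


Step 1: Compute ||x||.
||x|| = 7.7818
Step 2: Compute scaling factor.
scale = max(0, 1 - 0.65/7.7818) = 0.9165
Step 3: prox(x) = [-5.1994, 3.8765, -2.9667]
||prox(x)|| = 7.1318
Step 4: Proximal objective.
0.5*||prox-x||^2 = 0.2113
lambda*||prox|| = 4.6357
Total = 4.8469


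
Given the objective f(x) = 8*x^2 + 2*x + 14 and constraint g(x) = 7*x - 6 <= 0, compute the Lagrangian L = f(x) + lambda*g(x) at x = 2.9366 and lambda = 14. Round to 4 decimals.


Step 1: Evaluate f(x).
f(2.9366) = 8*2.9366^2 + 2*2.9366 + 14 = 88.8622
Step 2: Evaluate g(x).
g(2.9366) = 7*2.9366 - 6 = 14.5562
Step 3: Compute Lagrangian.
L = 88.8622 + 14*14.5562 = 292.649


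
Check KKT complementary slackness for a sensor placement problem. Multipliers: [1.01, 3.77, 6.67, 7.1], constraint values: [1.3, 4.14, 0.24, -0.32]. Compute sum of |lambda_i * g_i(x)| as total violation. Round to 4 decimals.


KKT complementary slackness check:
lambda_1 * g_1 = 1.01 * 1.3 = 1.313
lambda_2 * g_2 = 3.77 * 4.14 = 15.6078
lambda_3 * g_3 = 6.67 * 0.24 = 1.6008
lambda_4 * g_4 = 7.1 * -0.32 = -2.272
Total violation = 1.313 + 15.6078 + 1.6008 + 2.272 = 20.7936


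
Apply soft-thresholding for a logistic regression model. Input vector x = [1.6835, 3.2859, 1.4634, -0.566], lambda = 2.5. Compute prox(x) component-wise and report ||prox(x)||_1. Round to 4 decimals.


Soft-thresholding with lambda = 2.5:
prox(1.6835) = sign(1.6835)*max(|1.6835| - 2.5, 0) = 0.0
prox(3.2859) = sign(3.2859)*max(|3.2859| - 2.5, 0) = 0.7859
prox(1.4634) = sign(1.4634)*max(|1.4634| - 2.5, 0) = 0.0
prox(-0.566) = sign(-0.566)*max(|-0.566| - 2.5, 0) = 0.0
prox(x) = [0.0, 0.7859, 0.0, 0.0]
||prox(x)||_1 = 0.0 + 0.7859 + 0.0 + 0.0 = 0.7859


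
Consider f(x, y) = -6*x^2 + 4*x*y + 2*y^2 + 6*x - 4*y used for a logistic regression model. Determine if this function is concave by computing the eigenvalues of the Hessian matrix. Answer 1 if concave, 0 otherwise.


The Hessian of f(x,y) = -6*x^2 + 4*x*y + 2*y^2 + 6*x - 4*y is:
H = [[-12, 4], [4, 4]]
Trace = -12 + 4 = -8
Determinant = -12*4 - (4)^2 = -64
Discriminant = (-8)^2 - 4*-64 = 320.0
Eigenvalues: lambda_1 = -12.9443, lambda_2 = 4.9443
The function is not concave.

0


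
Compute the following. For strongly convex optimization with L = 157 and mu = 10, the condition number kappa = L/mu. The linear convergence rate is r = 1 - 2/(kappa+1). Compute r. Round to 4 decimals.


Step 1: Compute the condition number.
kappa = L/mu = 157/10 = 15.7
Step 2: Compute the convergence rate.
r = 1 - 2/(kappa + 1) = 1 - 2*mu/(L + mu) = (L - mu)/(L + mu) = 147/167 = 0.8802


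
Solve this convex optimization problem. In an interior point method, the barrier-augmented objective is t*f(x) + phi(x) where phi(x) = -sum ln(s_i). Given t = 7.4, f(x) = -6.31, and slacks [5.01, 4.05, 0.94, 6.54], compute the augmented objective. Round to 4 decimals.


Step 1: Compute log-barrier.
ln values: [1.6114, 1.3987, -0.0619, 1.8779]
phi = -(1.6114 + 1.3987 - 0.0619 + 1.8779) = -4.8262
Step 2: Compute augmented objective.
t*f(x) = 7.4*-6.31 = -46.694
Total = -46.694 - 4.8262 = -51.5202


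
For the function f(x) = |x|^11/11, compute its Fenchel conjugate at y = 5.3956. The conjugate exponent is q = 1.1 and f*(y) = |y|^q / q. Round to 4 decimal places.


The conjugate exponent q satisfies 1/p + 1/q = 1.
p = 11, so q = 11/(11 - 1) = 1.1
|y|^q = 5.3956^1.1 = 6.3862
f*(5.3956) = 6.3862 / 1.1 = 5.8057


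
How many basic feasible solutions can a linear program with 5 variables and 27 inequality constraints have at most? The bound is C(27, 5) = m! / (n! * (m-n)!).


Each vertex corresponds to some choice of n active constraints out of m, so the number of vertices is at most C(m, n) = m! / (n!(m-n)!).
m = 27, n = 5
Numerator: 27 * 26 * 25 * 24 * 23
Denominator: 5! = 120
C(27, 5) = 80730


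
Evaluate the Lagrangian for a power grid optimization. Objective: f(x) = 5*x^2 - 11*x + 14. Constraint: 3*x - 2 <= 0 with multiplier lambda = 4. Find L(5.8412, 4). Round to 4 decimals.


Step 1: Evaluate f(x).
f(5.8412) = 5*5.8412^2 - 11*5.8412 + 14 = 120.3449
Step 2: Evaluate g(x).
g(5.8412) = 3*5.8412 - 2 = 15.5236
Step 3: Compute Lagrangian.
L = 120.3449 + 4*15.5236 = 182.4393


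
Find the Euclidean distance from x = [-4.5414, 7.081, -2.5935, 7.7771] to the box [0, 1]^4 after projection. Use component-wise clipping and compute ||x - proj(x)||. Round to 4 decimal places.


Project each component onto [0, 1].
clip(-4.5414) = 0.0, clip(7.081) = 1.0, clip(-2.5935) = 0.0, clip(7.7771) = 1.0
Projection = [0.0, 1.0, 0.0, 1.0]
Squared diffs: [20.6243, 36.9786, 6.7262, 45.9291]
Distance = sqrt(110.2582) = 10.5004


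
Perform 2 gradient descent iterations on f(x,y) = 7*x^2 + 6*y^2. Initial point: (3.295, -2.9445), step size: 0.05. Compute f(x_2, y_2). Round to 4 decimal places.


Gradient descent on f(x,y) = 7*x^2 + 6*y^2.
Starting point: (3.295, -2.9445), alpha = 0.05
Step 1: grad_x = 2*7*3.295 = 46.13, grad_y = 2*6*-2.9445 = -35.334
  x_1 = 3.295 - 0.05*46.13 = 0.9885
  y_1 = -2.9445 - 0.05*-35.334 = -1.1778
Step 2: grad_x = 2*7*0.9885 = 13.839, grad_y = 2*6*-1.1778 = -14.1336
  x_2 = 0.9885 - 0.05*13.839 = 0.2966
  y_2 = -1.1778 - 0.05*-14.1336 = -0.4711
f(0.2966, -0.4711) = 7*0.2966^2 + 6*(-0.4711)^2 = 1.9473


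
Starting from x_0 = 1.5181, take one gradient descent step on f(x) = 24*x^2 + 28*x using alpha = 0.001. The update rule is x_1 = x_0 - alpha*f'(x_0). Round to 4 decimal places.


We compute the gradient at x_0 and apply the update.
f'(x) = 48*x + 28
f'(1.5181) = 48*1.5181 + 28 = 100.8688
x_1 = 1.5181 - 0.001*100.8688 = 1.4172


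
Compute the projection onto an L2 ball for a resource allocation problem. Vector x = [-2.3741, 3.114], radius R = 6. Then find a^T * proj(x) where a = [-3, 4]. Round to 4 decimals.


Step 1: Compute ||x|| (intermediates to 6 decimals).
||x|| = sqrt((-2.3741)^2 + 3.114^2) = 3.915782
Step 2: Project.
Since ||x|| <= R, proj = x (no scaling needed).
proj(x) = [-2.3741, 3.114]
Step 3: Dot product.
a^T * proj(x) = -3*(-2.3741) + 4*3.114 = 19.5783


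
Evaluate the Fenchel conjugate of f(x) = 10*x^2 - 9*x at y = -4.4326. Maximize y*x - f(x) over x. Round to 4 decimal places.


f*(y) = sup_x {y*x - a*x^2 - b*x} = sup_x {(y-b)*x - a*x^2}
FOC: (y - b) - 2a*x = 0 => x* = (y - b)/(2a)
x* = (-4.4326 + 9)/(2*10) = 0.2284
f*(-4.4326) = (y-b)^2/(4a) = (-4.4326 + 9)^2/(4*10)
= 20.8611/40 = 0.5215


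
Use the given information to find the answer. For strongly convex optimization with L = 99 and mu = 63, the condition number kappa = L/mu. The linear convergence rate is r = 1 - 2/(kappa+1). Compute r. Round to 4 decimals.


Step 1: Compute the condition number.
kappa = L/mu = 99/63 = 1.5714
Step 2: Compute the convergence rate.
r = 1 - 2/(kappa + 1) = 1 - 2*mu/(L + mu) = (L - mu)/(L + mu) = 36/162 = 0.2222


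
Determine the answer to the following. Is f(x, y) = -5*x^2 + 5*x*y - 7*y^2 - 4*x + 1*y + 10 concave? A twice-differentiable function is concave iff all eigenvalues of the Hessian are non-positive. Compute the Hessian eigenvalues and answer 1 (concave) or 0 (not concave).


The Hessian of f(x,y) = -5*x^2 + 5*x*y - 7*y^2 - 4*x + 1*y + 10 is:
H = [[-10, 5], [5, -14]]
Trace = -10 - 14 = -24
Determinant = -10*-14 - (5)^2 = 115
Discriminant = (-24)^2 - 4*115 = 116.0
Eigenvalues: lambda_1 = -17.3852, lambda_2 = -6.6148
The function is concave.

1


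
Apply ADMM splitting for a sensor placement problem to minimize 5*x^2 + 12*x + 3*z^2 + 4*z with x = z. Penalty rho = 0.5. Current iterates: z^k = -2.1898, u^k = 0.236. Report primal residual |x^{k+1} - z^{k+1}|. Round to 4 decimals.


ADMM iteration with rho = 0.5, z^k = -2.1898, u^k = 0.236
Step 1: x-update.
Minimize 5*x^2 + 12*x + (0.5/2)*(x + 2.1898 + 0.236)^2
FOC: (2*5 + 0.5)*x = -12 + 0.5*(-2.1898 - 0.236)
x^{k+1} = -1.2584
Step 2: z-update.
Minimize 3*z^2 + 4*z + (0.5/2)*(-1.2584 - z + 0.236)^2
FOC: (2*3 + 0.5)*z = -4 + 0.5*(-1.2584 + 0.236)
z^{k+1} = -0.694
Step 3: u-update.
u^{k+1} = 0.236 - 1.2584 + 0.694 = -0.3283
Step 4: Primal residual = |-1.2584 + 0.694| = 0.5643


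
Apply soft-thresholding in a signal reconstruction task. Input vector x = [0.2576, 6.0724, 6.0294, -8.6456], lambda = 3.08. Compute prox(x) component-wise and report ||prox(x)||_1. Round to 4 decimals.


Soft-thresholding with lambda = 3.08:
prox(0.2576) = sign(0.2576)*max(|0.2576| - 3.08, 0) = 0.0
prox(6.0724) = sign(6.0724)*max(|6.0724| - 3.08, 0) = 2.9924
prox(6.0294) = sign(6.0294)*max(|6.0294| - 3.08, 0) = 2.9494
prox(-8.6456) = sign(-8.6456)*max(|-8.6456| - 3.08, 0) = -5.5656
prox(x) = [0.0, 2.9924, 2.9494, -5.5656]
||prox(x)||_1 = 0.0 + 2.9924 + 2.9494 + 5.5656 = 11.5074


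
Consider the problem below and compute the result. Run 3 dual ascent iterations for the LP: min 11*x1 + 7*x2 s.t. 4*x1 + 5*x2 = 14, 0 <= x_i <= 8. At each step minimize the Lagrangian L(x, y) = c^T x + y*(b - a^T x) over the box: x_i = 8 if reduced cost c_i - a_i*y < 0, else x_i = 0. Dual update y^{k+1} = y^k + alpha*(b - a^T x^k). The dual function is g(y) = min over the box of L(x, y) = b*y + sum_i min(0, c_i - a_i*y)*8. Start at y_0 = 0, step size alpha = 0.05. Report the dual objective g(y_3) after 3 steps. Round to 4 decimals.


Dual ascent for LP: min 11*x1 + 7*x2, 4*x1 + 5*x2 = 14, 0 <= x_i <= 8
Step 1: y^k = 0.0, reduced costs: (11.0, 7.0)
  x^k = (0.0, 0.0), subgradient = b - a^T x = 14.0
  y^{k+1} = 0.0 + 0.05*14.0 = 0.7
Step 2: y^k = 0.7, reduced costs: (8.2, 3.5)
  x^k = (0.0, 0.0), subgradient = b - a^T x = 14.0
  y^{k+1} = 0.7 + 0.05*14.0 = 1.4
Step 3: y^k = 1.4, reduced costs: (5.4, 0.0)
  x^k = (0.0, 0.0), subgradient = b - a^T x = 14.0
  y^{k+1} = 1.4 + 0.05*14.0 = 2.1
Dual objective at y_3 = 2.1: reduced costs (2.6, -3.5), box minimizer x = (0.0, 8.0)
g(y_3) = b*y + (c1 - a1*y)*x1 + (c2 - a2*y)*x2 = 14*2.1 + 2.6*0.0 + (-3.5)*8.0 = 29.4 + 0.0 - 28.0 = 1.4


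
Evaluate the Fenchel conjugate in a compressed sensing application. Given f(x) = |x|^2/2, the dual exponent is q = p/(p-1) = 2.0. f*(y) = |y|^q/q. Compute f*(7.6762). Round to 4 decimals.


The conjugate exponent q satisfies 1/p + 1/q = 1.
p = 2, so q = 2/(2 - 1) = 2.0
|y|^q = 7.6762^2.0 = 58.924
f*(7.6762) = 58.924 / 2.0 = 29.462


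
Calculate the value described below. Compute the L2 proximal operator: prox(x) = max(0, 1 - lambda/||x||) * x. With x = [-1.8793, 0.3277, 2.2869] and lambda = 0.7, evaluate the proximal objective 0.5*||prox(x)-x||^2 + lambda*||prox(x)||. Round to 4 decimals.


Step 1: Compute ||x||.
||x|| = 2.9781
Step 2: Compute scaling factor.
scale = max(0, 1 - 0.7/2.9781) = 0.765
Step 3: prox(x) = [-1.4376, 0.2507, 1.7494]
||prox(x)|| = 2.2781
Step 4: Proximal objective.
0.5*||prox-x||^2 = 0.245
lambda*||prox|| = 1.5947
Total = 1.8397


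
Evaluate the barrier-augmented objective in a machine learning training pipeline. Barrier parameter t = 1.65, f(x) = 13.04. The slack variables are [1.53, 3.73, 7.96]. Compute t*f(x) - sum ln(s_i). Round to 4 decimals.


Step 1: Compute log-barrier.
ln values: [0.4253, 1.3164, 2.0744]
phi = -(0.4253 + 1.3164 + 2.0744) = -3.8161
Step 2: Compute augmented objective.
t*f(x) = 1.65*13.04 = 21.516
Total = 21.516 - 3.8161 = 17.6999


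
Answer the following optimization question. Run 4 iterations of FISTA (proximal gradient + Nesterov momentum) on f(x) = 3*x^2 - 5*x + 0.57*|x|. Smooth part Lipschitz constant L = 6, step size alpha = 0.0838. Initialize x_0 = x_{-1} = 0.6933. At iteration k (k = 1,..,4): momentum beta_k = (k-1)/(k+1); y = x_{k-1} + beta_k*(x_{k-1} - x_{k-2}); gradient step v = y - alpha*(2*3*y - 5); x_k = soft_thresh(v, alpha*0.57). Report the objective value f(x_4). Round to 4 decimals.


FISTA on f(x) = 3*x^2 - 5*x + 0.57*|x|
L = 6, alpha = 0.0838
Iteration 1: beta = 0.0, y = 0.6933 + 0.0*(0.6933 - 0.6933) = 0.6933
  grad(y) = -0.8402, v = y - alpha*grad = 0.7637
  prox(v) = soft_thresh(0.7637, 0.0478) = 0.7159
Iteration 2: beta = 0.3333, y = 0.7159 + 0.3333*(0.7159 - 0.6933) = 0.7235
  grad(y) = -0.6591, v = y - alpha*grad = 0.7787
  prox(v) = soft_thresh(0.7787, 0.0478) = 0.731
Iteration 3: beta = 0.5, y = 0.731 + 0.5*(0.731 - 0.7159) = 0.7385
  grad(y) = -0.5692, v = y - alpha*grad = 0.7862
  prox(v) = soft_thresh(0.7862, 0.0478) = 0.7384
Iteration 4: beta = 0.6, y = 0.7384 + 0.6*(0.7384 - 0.731) = 0.7429
  grad(y) = -0.5428, v = y - alpha*grad = 0.7884
  prox(v) = soft_thresh(0.7884, 0.0478) = 0.7406
f(x_4) = 3*0.7406^2 - 5*0.7406 + 0.57*|0.7406| = -1.6354


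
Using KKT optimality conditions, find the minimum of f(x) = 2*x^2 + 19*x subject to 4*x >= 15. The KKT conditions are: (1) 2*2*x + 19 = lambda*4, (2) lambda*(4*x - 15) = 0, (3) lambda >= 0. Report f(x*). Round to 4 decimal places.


Step 1: Try lambda = 0 (constraint inactive).
x_unc = -19/(2*2) = -4.75
Check: 4*-4.75 = -19.0 < 15 -- violated!
Step 2: Constraint must be active: 4*x = 15
x* = 15/4 = 3.75
lambda = (2*2*3.75 + 19)/4 = 8.5
Step 3: Compute optimal value.
f(x*) = 2*3.75^2 + 19*3.75 = 99.375


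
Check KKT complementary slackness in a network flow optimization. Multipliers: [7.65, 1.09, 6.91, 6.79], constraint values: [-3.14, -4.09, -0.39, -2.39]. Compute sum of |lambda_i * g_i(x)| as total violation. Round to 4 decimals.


KKT complementary slackness check:
lambda_1 * g_1 = 7.65 * -3.14 = -24.021
lambda_2 * g_2 = 1.09 * -4.09 = -4.4581
lambda_3 * g_3 = 6.91 * -0.39 = -2.6949
lambda_4 * g_4 = 6.79 * -2.39 = -16.2281
Total violation = 24.021 + 4.4581 + 2.6949 + 16.2281 = 47.4021


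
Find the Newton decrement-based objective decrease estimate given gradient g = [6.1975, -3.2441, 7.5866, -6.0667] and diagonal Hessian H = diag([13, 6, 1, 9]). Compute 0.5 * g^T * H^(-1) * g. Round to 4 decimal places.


Step 1: H is diagonal, so H^(-1) * g = [0.4767, -0.5407, 7.5866, -0.6741].
Step 2: g^T H^(-1) g = sum_i g_i^2 / H_ii
  = (6.1975)^2/13 + (-3.2441)^2/6 + (7.5866)^2/1 + (-6.0667)^2/9
  = 2.9545 + 1.754 + 57.5565 + 4.0894 = 66.3545
Step 3: Objective decrease = 0.5 * g^T H^(-1) g = 33.1772


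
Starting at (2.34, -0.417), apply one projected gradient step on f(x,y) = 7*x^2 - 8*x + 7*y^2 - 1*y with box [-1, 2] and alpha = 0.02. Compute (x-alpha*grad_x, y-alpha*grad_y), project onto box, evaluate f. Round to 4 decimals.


Step 1: Compute gradient at (2.34, -0.417).
grad_x = 2*7*2.34 - 8 = 24.76
grad_y = 2*7*-0.417 - 1 = -6.838
Step 2: Gradient step.
x_raw = 2.34 - 0.02*24.76 = 1.8448
y_raw = -0.417 - 0.02*-6.838 = -0.2802
Step 3: Project onto [-1, 2].
x_proj = clip(1.8448) = 1.8448
y_proj = clip(-0.2802) = -0.2802
Step 4: Evaluate f.
f(1.8448, -0.2802) = 9.8946


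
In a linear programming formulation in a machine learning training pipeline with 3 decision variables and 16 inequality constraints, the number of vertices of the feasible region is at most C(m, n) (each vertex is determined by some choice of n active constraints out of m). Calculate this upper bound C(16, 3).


Each vertex corresponds to some choice of n active constraints out of m, so the number of vertices is at most C(m, n) = m! / (n!(m-n)!).
m = 16, n = 3
Numerator: 16 * 15 * 14
Denominator: 3! = 6
C(16, 3) = 560


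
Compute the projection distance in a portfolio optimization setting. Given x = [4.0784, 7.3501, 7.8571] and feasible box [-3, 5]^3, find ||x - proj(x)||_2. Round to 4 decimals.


Project each component onto [-3, 5].
clip(4.0784) = 4.0784, clip(7.3501) = 5.0, clip(7.8571) = 5.0
Projection = [4.0784, 5.0, 5.0]
Squared diffs: [0.0, 5.523, 8.163]
Distance = sqrt(13.686) = 3.6995


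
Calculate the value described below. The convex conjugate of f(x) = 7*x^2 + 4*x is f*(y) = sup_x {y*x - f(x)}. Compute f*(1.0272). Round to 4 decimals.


f*(y) = sup_x {y*x - a*x^2 - b*x} = sup_x {(y-b)*x - a*x^2}
FOC: (y - b) - 2a*x = 0 => x* = (y - b)/(2a)
x* = (1.0272 - 4)/(2*7) = -0.2123
f*(1.0272) = (y-b)^2/(4a) = (1.0272 - 4)^2/(4*7)
= 8.8375/28 = 0.3156


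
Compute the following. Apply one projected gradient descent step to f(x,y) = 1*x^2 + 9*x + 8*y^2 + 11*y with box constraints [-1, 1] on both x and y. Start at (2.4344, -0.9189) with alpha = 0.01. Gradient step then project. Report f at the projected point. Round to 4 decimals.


Step 1: Compute gradient at (2.4344, -0.9189).
grad_x = 2*1*2.4344 + 9 = 13.8688
grad_y = 2*8*-0.9189 + 11 = -3.7024
Step 2: Gradient step.
x_raw = 2.4344 - 0.01*13.8688 = 2.2957
y_raw = -0.9189 - 0.01*-3.7024 = -0.8819
Step 3: Project onto [-1, 1].
x_proj = clip(2.2957) = 1.0
y_proj = clip(-0.8819) = -0.8819
Step 4: Evaluate f.
f(1.0, -0.8819) = 6.521


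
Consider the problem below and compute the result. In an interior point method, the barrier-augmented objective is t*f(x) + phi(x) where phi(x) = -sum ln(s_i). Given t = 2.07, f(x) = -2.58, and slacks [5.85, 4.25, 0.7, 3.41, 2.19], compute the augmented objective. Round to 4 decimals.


Step 1: Compute log-barrier.
ln values: [1.7664, 1.4469, -0.3567, 1.2267, 0.7839]
phi = -(1.7664 + 1.4469 - 0.3567 + 1.2267 + 0.7839) = -4.8673
Step 2: Compute augmented objective.
t*f(x) = 2.07*-2.58 = -5.3406
Total = -5.3406 - 4.8673 = -10.2079


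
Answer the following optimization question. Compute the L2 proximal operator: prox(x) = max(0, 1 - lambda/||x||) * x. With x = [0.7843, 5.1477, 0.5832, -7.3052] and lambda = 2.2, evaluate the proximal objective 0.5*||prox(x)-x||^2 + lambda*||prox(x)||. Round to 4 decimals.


Step 1: Compute ||x||.
||x|| = 8.99
Step 2: Compute scaling factor.
scale = max(0, 1 - 2.2/8.99) = 0.7553
Step 3: prox(x) = [0.5924, 3.888, 0.4405, -5.5175]
||prox(x)|| = 6.79
Step 4: Proximal objective.
0.5*||prox-x||^2 = 2.42
lambda*||prox|| = 14.938
Total = 17.358


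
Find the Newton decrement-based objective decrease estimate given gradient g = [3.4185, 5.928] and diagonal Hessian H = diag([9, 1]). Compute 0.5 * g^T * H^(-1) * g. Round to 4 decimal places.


Step 1: H is diagonal, so H^(-1) * g = [0.3798, 5.928].
Step 2: g^T H^(-1) g = sum_i g_i^2 / H_ii
  = (3.4185)^2/9 + (5.928)^2/1
  = 1.2985 + 35.1412 = 36.4396
Step 3: Objective decrease = 0.5 * g^T H^(-1) g = 18.2198


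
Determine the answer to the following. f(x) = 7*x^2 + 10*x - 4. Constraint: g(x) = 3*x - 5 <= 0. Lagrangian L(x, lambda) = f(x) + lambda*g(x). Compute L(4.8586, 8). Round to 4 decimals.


Step 1: Evaluate f(x).
f(4.8586) = 7*4.8586^2 + 10*4.8586 - 4 = 209.828
Step 2: Evaluate g(x).
g(4.8586) = 3*4.8586 - 5 = 9.5758
Step 3: Compute Lagrangian.
L = 209.828 + 8*9.5758 = 286.4344


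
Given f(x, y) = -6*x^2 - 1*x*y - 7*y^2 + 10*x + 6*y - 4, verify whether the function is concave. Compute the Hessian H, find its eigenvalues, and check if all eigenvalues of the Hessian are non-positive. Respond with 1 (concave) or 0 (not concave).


The Hessian of f(x,y) = -6*x^2 - 1*x*y - 7*y^2 + 10*x + 6*y - 4 is:
H = [[-12, -1], [-1, -14]]
Trace = -12 - 14 = -26
Determinant = -12*-14 - (-1)^2 = 167
Discriminant = (-26)^2 - 4*167 = 8.0
Eigenvalues: lambda_1 = -14.4142, lambda_2 = -11.5858
The function is concave.

1


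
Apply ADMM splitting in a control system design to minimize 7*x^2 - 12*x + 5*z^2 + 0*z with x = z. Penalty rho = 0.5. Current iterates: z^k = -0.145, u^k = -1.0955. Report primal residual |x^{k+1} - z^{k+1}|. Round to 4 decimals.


ADMM iteration with rho = 0.5, z^k = -0.145, u^k = -1.0955
Step 1: x-update.
Minimize 7*x^2 - 12*x + (0.5/2)*(x + 0.145 - 1.0955)^2
FOC: (2*7 + 0.5)*x = 12 + 0.5*(-0.145 + 1.0955)
x^{k+1} = 0.8604
Step 2: z-update.
Minimize 5*z^2 + 0*z + (0.5/2)*(0.8604 - z - 1.0955)^2
FOC: (2*5 + 0.5)*z = 0 + 0.5*(0.8604 - 1.0955)
z^{k+1} = -0.0112
Step 3: u-update.
u^{k+1} = -1.0955 + 0.8604 + 0.0112 = -0.2239
Step 4: Primal residual = |0.8604 + 0.0112| = 0.8716


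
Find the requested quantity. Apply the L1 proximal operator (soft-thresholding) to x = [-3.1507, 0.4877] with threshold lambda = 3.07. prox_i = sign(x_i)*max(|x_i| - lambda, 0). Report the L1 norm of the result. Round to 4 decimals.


Soft-thresholding with lambda = 3.07:
prox(-3.1507) = sign(-3.1507)*max(|-3.1507| - 3.07, 0) = -0.0807
prox(0.4877) = sign(0.4877)*max(|0.4877| - 3.07, 0) = 0.0
prox(x) = [-0.0807, 0.0]
||prox(x)||_1 = 0.0807 + 0.0 = 0.0807


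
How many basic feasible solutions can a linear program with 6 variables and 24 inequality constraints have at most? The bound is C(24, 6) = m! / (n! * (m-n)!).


Each vertex corresponds to some choice of n active constraints out of m, so the number of vertices is at most C(m, n) = m! / (n!(m-n)!).
m = 24, n = 6
Numerator: 24 * 23 * 22 * 21 * 20 * 19
Denominator: 6! = 720
C(24, 6) = 134596


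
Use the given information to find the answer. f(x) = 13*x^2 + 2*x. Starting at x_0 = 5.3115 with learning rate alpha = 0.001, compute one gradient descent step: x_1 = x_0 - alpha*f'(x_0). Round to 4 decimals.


We compute the gradient at x_0 and apply the update.
f'(x) = 26*x + 2
f'(5.3115) = 26*5.3115 + 2 = 140.099
x_1 = 5.3115 - 0.001*140.099 = 5.1714


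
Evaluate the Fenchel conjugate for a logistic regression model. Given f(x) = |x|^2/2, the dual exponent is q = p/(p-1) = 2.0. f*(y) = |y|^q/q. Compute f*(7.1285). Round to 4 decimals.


The conjugate exponent q satisfies 1/p + 1/q = 1.
p = 2, so q = 2/(2 - 1) = 2.0
|y|^q = 7.1285^2.0 = 50.8155
f*(7.1285) = 50.8155 / 2.0 = 25.4078
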